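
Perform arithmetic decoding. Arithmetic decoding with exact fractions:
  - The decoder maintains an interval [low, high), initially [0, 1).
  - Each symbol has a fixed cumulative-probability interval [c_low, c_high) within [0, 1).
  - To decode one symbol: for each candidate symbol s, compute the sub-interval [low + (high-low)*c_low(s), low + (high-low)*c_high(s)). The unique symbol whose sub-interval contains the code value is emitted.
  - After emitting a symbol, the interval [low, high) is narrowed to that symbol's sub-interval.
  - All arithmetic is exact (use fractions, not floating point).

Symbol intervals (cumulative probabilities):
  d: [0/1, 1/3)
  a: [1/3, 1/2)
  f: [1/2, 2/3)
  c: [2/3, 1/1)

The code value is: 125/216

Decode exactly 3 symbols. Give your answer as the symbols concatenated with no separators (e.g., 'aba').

Step 1: interval [0/1, 1/1), width = 1/1 - 0/1 = 1/1
  'd': [0/1 + 1/1*0/1, 0/1 + 1/1*1/3) = [0/1, 1/3)
  'a': [0/1 + 1/1*1/3, 0/1 + 1/1*1/2) = [1/3, 1/2)
  'f': [0/1 + 1/1*1/2, 0/1 + 1/1*2/3) = [1/2, 2/3) <- contains code 125/216
  'c': [0/1 + 1/1*2/3, 0/1 + 1/1*1/1) = [2/3, 1/1)
  emit 'f', narrow to [1/2, 2/3)
Step 2: interval [1/2, 2/3), width = 2/3 - 1/2 = 1/6
  'd': [1/2 + 1/6*0/1, 1/2 + 1/6*1/3) = [1/2, 5/9)
  'a': [1/2 + 1/6*1/3, 1/2 + 1/6*1/2) = [5/9, 7/12) <- contains code 125/216
  'f': [1/2 + 1/6*1/2, 1/2 + 1/6*2/3) = [7/12, 11/18)
  'c': [1/2 + 1/6*2/3, 1/2 + 1/6*1/1) = [11/18, 2/3)
  emit 'a', narrow to [5/9, 7/12)
Step 3: interval [5/9, 7/12), width = 7/12 - 5/9 = 1/36
  'd': [5/9 + 1/36*0/1, 5/9 + 1/36*1/3) = [5/9, 61/108)
  'a': [5/9 + 1/36*1/3, 5/9 + 1/36*1/2) = [61/108, 41/72)
  'f': [5/9 + 1/36*1/2, 5/9 + 1/36*2/3) = [41/72, 31/54)
  'c': [5/9 + 1/36*2/3, 5/9 + 1/36*1/1) = [31/54, 7/12) <- contains code 125/216
  emit 'c', narrow to [31/54, 7/12)

Answer: fac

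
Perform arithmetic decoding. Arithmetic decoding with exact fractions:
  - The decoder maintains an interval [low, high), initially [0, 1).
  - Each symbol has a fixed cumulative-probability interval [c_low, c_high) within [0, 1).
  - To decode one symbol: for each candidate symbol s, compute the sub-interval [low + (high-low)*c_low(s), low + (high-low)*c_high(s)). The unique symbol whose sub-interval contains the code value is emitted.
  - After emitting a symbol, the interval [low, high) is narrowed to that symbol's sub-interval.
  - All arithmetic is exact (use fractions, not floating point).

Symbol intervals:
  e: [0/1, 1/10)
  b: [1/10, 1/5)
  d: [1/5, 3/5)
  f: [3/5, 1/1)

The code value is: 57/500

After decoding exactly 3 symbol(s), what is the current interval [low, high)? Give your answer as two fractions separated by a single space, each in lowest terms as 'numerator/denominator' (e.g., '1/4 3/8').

Answer: 14/125 29/250

Derivation:
Step 1: interval [0/1, 1/1), width = 1/1 - 0/1 = 1/1
  'e': [0/1 + 1/1*0/1, 0/1 + 1/1*1/10) = [0/1, 1/10)
  'b': [0/1 + 1/1*1/10, 0/1 + 1/1*1/5) = [1/10, 1/5) <- contains code 57/500
  'd': [0/1 + 1/1*1/5, 0/1 + 1/1*3/5) = [1/5, 3/5)
  'f': [0/1 + 1/1*3/5, 0/1 + 1/1*1/1) = [3/5, 1/1)
  emit 'b', narrow to [1/10, 1/5)
Step 2: interval [1/10, 1/5), width = 1/5 - 1/10 = 1/10
  'e': [1/10 + 1/10*0/1, 1/10 + 1/10*1/10) = [1/10, 11/100)
  'b': [1/10 + 1/10*1/10, 1/10 + 1/10*1/5) = [11/100, 3/25) <- contains code 57/500
  'd': [1/10 + 1/10*1/5, 1/10 + 1/10*3/5) = [3/25, 4/25)
  'f': [1/10 + 1/10*3/5, 1/10 + 1/10*1/1) = [4/25, 1/5)
  emit 'b', narrow to [11/100, 3/25)
Step 3: interval [11/100, 3/25), width = 3/25 - 11/100 = 1/100
  'e': [11/100 + 1/100*0/1, 11/100 + 1/100*1/10) = [11/100, 111/1000)
  'b': [11/100 + 1/100*1/10, 11/100 + 1/100*1/5) = [111/1000, 14/125)
  'd': [11/100 + 1/100*1/5, 11/100 + 1/100*3/5) = [14/125, 29/250) <- contains code 57/500
  'f': [11/100 + 1/100*3/5, 11/100 + 1/100*1/1) = [29/250, 3/25)
  emit 'd', narrow to [14/125, 29/250)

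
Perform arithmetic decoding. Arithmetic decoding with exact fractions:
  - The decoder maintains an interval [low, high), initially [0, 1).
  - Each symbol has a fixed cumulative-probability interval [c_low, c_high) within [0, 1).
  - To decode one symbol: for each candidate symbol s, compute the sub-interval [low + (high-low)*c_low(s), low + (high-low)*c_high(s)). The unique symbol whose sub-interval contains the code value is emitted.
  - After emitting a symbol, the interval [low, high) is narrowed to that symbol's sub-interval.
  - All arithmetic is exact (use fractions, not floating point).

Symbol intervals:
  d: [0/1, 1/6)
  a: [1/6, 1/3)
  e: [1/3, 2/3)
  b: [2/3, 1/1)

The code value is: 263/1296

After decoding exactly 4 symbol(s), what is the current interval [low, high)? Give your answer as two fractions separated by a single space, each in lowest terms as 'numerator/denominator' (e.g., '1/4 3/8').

Answer: 131/648 11/54

Derivation:
Step 1: interval [0/1, 1/1), width = 1/1 - 0/1 = 1/1
  'd': [0/1 + 1/1*0/1, 0/1 + 1/1*1/6) = [0/1, 1/6)
  'a': [0/1 + 1/1*1/6, 0/1 + 1/1*1/3) = [1/6, 1/3) <- contains code 263/1296
  'e': [0/1 + 1/1*1/3, 0/1 + 1/1*2/3) = [1/3, 2/3)
  'b': [0/1 + 1/1*2/3, 0/1 + 1/1*1/1) = [2/3, 1/1)
  emit 'a', narrow to [1/6, 1/3)
Step 2: interval [1/6, 1/3), width = 1/3 - 1/6 = 1/6
  'd': [1/6 + 1/6*0/1, 1/6 + 1/6*1/6) = [1/6, 7/36)
  'a': [1/6 + 1/6*1/6, 1/6 + 1/6*1/3) = [7/36, 2/9) <- contains code 263/1296
  'e': [1/6 + 1/6*1/3, 1/6 + 1/6*2/3) = [2/9, 5/18)
  'b': [1/6 + 1/6*2/3, 1/6 + 1/6*1/1) = [5/18, 1/3)
  emit 'a', narrow to [7/36, 2/9)
Step 3: interval [7/36, 2/9), width = 2/9 - 7/36 = 1/36
  'd': [7/36 + 1/36*0/1, 7/36 + 1/36*1/6) = [7/36, 43/216)
  'a': [7/36 + 1/36*1/6, 7/36 + 1/36*1/3) = [43/216, 11/54) <- contains code 263/1296
  'e': [7/36 + 1/36*1/3, 7/36 + 1/36*2/3) = [11/54, 23/108)
  'b': [7/36 + 1/36*2/3, 7/36 + 1/36*1/1) = [23/108, 2/9)
  emit 'a', narrow to [43/216, 11/54)
Step 4: interval [43/216, 11/54), width = 11/54 - 43/216 = 1/216
  'd': [43/216 + 1/216*0/1, 43/216 + 1/216*1/6) = [43/216, 259/1296)
  'a': [43/216 + 1/216*1/6, 43/216 + 1/216*1/3) = [259/1296, 65/324)
  'e': [43/216 + 1/216*1/3, 43/216 + 1/216*2/3) = [65/324, 131/648)
  'b': [43/216 + 1/216*2/3, 43/216 + 1/216*1/1) = [131/648, 11/54) <- contains code 263/1296
  emit 'b', narrow to [131/648, 11/54)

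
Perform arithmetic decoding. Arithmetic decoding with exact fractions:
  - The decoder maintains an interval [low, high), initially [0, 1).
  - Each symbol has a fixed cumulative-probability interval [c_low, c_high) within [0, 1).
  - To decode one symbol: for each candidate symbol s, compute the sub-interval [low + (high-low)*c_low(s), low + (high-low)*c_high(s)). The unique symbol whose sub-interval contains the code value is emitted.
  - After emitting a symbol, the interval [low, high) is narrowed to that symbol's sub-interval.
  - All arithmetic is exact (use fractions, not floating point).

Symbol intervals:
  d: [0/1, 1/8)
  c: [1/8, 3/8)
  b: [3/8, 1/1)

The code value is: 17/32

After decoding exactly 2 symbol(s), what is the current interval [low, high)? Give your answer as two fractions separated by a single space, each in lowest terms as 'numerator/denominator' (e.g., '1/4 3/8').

Answer: 29/64 39/64

Derivation:
Step 1: interval [0/1, 1/1), width = 1/1 - 0/1 = 1/1
  'd': [0/1 + 1/1*0/1, 0/1 + 1/1*1/8) = [0/1, 1/8)
  'c': [0/1 + 1/1*1/8, 0/1 + 1/1*3/8) = [1/8, 3/8)
  'b': [0/1 + 1/1*3/8, 0/1 + 1/1*1/1) = [3/8, 1/1) <- contains code 17/32
  emit 'b', narrow to [3/8, 1/1)
Step 2: interval [3/8, 1/1), width = 1/1 - 3/8 = 5/8
  'd': [3/8 + 5/8*0/1, 3/8 + 5/8*1/8) = [3/8, 29/64)
  'c': [3/8 + 5/8*1/8, 3/8 + 5/8*3/8) = [29/64, 39/64) <- contains code 17/32
  'b': [3/8 + 5/8*3/8, 3/8 + 5/8*1/1) = [39/64, 1/1)
  emit 'c', narrow to [29/64, 39/64)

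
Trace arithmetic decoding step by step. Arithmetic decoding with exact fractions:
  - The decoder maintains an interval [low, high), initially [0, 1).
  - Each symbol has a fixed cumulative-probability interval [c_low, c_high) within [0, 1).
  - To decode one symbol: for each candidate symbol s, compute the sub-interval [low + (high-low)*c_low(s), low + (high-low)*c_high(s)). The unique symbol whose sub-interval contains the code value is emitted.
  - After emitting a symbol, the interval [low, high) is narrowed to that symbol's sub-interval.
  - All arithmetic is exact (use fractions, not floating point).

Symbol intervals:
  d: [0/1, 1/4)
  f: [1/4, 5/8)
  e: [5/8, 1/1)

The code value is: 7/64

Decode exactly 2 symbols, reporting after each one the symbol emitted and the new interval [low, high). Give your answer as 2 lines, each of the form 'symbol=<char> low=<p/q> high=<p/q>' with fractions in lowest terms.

Answer: symbol=d low=0/1 high=1/4
symbol=f low=1/16 high=5/32

Derivation:
Step 1: interval [0/1, 1/1), width = 1/1 - 0/1 = 1/1
  'd': [0/1 + 1/1*0/1, 0/1 + 1/1*1/4) = [0/1, 1/4) <- contains code 7/64
  'f': [0/1 + 1/1*1/4, 0/1 + 1/1*5/8) = [1/4, 5/8)
  'e': [0/1 + 1/1*5/8, 0/1 + 1/1*1/1) = [5/8, 1/1)
  emit 'd', narrow to [0/1, 1/4)
Step 2: interval [0/1, 1/4), width = 1/4 - 0/1 = 1/4
  'd': [0/1 + 1/4*0/1, 0/1 + 1/4*1/4) = [0/1, 1/16)
  'f': [0/1 + 1/4*1/4, 0/1 + 1/4*5/8) = [1/16, 5/32) <- contains code 7/64
  'e': [0/1 + 1/4*5/8, 0/1 + 1/4*1/1) = [5/32, 1/4)
  emit 'f', narrow to [1/16, 5/32)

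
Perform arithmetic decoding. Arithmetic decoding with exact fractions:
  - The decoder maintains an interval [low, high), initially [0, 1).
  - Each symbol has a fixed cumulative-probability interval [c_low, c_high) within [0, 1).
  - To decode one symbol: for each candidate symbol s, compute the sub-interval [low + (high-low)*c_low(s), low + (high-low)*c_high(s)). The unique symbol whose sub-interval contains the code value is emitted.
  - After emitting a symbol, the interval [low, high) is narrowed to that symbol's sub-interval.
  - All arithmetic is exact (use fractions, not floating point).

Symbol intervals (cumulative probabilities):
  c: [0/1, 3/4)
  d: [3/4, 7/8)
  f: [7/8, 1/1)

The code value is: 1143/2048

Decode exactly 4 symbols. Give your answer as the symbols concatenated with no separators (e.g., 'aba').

Answer: ccff

Derivation:
Step 1: interval [0/1, 1/1), width = 1/1 - 0/1 = 1/1
  'c': [0/1 + 1/1*0/1, 0/1 + 1/1*3/4) = [0/1, 3/4) <- contains code 1143/2048
  'd': [0/1 + 1/1*3/4, 0/1 + 1/1*7/8) = [3/4, 7/8)
  'f': [0/1 + 1/1*7/8, 0/1 + 1/1*1/1) = [7/8, 1/1)
  emit 'c', narrow to [0/1, 3/4)
Step 2: interval [0/1, 3/4), width = 3/4 - 0/1 = 3/4
  'c': [0/1 + 3/4*0/1, 0/1 + 3/4*3/4) = [0/1, 9/16) <- contains code 1143/2048
  'd': [0/1 + 3/4*3/4, 0/1 + 3/4*7/8) = [9/16, 21/32)
  'f': [0/1 + 3/4*7/8, 0/1 + 3/4*1/1) = [21/32, 3/4)
  emit 'c', narrow to [0/1, 9/16)
Step 3: interval [0/1, 9/16), width = 9/16 - 0/1 = 9/16
  'c': [0/1 + 9/16*0/1, 0/1 + 9/16*3/4) = [0/1, 27/64)
  'd': [0/1 + 9/16*3/4, 0/1 + 9/16*7/8) = [27/64, 63/128)
  'f': [0/1 + 9/16*7/8, 0/1 + 9/16*1/1) = [63/128, 9/16) <- contains code 1143/2048
  emit 'f', narrow to [63/128, 9/16)
Step 4: interval [63/128, 9/16), width = 9/16 - 63/128 = 9/128
  'c': [63/128 + 9/128*0/1, 63/128 + 9/128*3/4) = [63/128, 279/512)
  'd': [63/128 + 9/128*3/4, 63/128 + 9/128*7/8) = [279/512, 567/1024)
  'f': [63/128 + 9/128*7/8, 63/128 + 9/128*1/1) = [567/1024, 9/16) <- contains code 1143/2048
  emit 'f', narrow to [567/1024, 9/16)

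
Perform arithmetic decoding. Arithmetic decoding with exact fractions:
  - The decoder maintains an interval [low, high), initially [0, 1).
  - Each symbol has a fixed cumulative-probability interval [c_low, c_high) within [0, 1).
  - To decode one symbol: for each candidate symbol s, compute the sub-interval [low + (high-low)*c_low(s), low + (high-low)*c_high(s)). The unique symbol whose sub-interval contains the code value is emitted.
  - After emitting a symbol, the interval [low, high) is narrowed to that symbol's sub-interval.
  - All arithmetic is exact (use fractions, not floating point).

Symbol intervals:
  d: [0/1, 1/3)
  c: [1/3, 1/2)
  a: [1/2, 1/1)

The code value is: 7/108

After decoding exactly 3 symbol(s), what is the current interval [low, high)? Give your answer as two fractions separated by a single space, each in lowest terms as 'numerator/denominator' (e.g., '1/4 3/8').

Step 1: interval [0/1, 1/1), width = 1/1 - 0/1 = 1/1
  'd': [0/1 + 1/1*0/1, 0/1 + 1/1*1/3) = [0/1, 1/3) <- contains code 7/108
  'c': [0/1 + 1/1*1/3, 0/1 + 1/1*1/2) = [1/3, 1/2)
  'a': [0/1 + 1/1*1/2, 0/1 + 1/1*1/1) = [1/2, 1/1)
  emit 'd', narrow to [0/1, 1/3)
Step 2: interval [0/1, 1/3), width = 1/3 - 0/1 = 1/3
  'd': [0/1 + 1/3*0/1, 0/1 + 1/3*1/3) = [0/1, 1/9) <- contains code 7/108
  'c': [0/1 + 1/3*1/3, 0/1 + 1/3*1/2) = [1/9, 1/6)
  'a': [0/1 + 1/3*1/2, 0/1 + 1/3*1/1) = [1/6, 1/3)
  emit 'd', narrow to [0/1, 1/9)
Step 3: interval [0/1, 1/9), width = 1/9 - 0/1 = 1/9
  'd': [0/1 + 1/9*0/1, 0/1 + 1/9*1/3) = [0/1, 1/27)
  'c': [0/1 + 1/9*1/3, 0/1 + 1/9*1/2) = [1/27, 1/18)
  'a': [0/1 + 1/9*1/2, 0/1 + 1/9*1/1) = [1/18, 1/9) <- contains code 7/108
  emit 'a', narrow to [1/18, 1/9)

Answer: 1/18 1/9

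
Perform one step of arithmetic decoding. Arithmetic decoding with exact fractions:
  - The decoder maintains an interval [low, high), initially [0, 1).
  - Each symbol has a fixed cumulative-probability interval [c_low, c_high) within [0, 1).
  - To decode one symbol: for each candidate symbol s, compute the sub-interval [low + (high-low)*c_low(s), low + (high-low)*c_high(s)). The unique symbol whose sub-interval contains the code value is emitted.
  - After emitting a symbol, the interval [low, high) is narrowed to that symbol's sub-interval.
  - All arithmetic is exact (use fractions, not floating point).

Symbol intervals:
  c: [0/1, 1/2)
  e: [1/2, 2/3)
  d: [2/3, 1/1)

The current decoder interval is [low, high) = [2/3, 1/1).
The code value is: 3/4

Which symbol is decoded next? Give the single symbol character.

Interval width = high − low = 1/1 − 2/3 = 1/3
Scaled code = (code − low) / width = (3/4 − 2/3) / 1/3 = 1/4
  c: [0/1, 1/2) ← scaled code falls here ✓
  e: [1/2, 2/3) 
  d: [2/3, 1/1) 

Answer: c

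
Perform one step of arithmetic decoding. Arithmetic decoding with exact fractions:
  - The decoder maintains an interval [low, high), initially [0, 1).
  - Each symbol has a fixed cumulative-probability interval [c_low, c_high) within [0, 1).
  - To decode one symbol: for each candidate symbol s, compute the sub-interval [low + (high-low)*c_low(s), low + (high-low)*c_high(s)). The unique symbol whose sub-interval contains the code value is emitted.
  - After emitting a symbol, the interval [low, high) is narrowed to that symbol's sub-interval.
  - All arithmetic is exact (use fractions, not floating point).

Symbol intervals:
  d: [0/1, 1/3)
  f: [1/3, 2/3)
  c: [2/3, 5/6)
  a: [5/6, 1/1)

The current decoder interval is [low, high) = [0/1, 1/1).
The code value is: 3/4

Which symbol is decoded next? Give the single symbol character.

Answer: c

Derivation:
Interval width = high − low = 1/1 − 0/1 = 1/1
Scaled code = (code − low) / width = (3/4 − 0/1) / 1/1 = 3/4
  d: [0/1, 1/3) 
  f: [1/3, 2/3) 
  c: [2/3, 5/6) ← scaled code falls here ✓
  a: [5/6, 1/1) 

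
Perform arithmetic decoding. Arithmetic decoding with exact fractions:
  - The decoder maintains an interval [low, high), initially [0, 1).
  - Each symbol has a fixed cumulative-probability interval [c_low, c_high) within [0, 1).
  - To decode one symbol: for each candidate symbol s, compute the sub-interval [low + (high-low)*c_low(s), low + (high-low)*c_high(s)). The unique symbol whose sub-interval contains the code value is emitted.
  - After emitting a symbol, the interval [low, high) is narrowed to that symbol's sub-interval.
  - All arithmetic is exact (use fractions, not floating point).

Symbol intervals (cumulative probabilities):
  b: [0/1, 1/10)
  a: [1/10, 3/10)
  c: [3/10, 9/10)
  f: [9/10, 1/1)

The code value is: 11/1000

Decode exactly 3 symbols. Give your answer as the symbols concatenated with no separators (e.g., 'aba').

Answer: bab

Derivation:
Step 1: interval [0/1, 1/1), width = 1/1 - 0/1 = 1/1
  'b': [0/1 + 1/1*0/1, 0/1 + 1/1*1/10) = [0/1, 1/10) <- contains code 11/1000
  'a': [0/1 + 1/1*1/10, 0/1 + 1/1*3/10) = [1/10, 3/10)
  'c': [0/1 + 1/1*3/10, 0/1 + 1/1*9/10) = [3/10, 9/10)
  'f': [0/1 + 1/1*9/10, 0/1 + 1/1*1/1) = [9/10, 1/1)
  emit 'b', narrow to [0/1, 1/10)
Step 2: interval [0/1, 1/10), width = 1/10 - 0/1 = 1/10
  'b': [0/1 + 1/10*0/1, 0/1 + 1/10*1/10) = [0/1, 1/100)
  'a': [0/1 + 1/10*1/10, 0/1 + 1/10*3/10) = [1/100, 3/100) <- contains code 11/1000
  'c': [0/1 + 1/10*3/10, 0/1 + 1/10*9/10) = [3/100, 9/100)
  'f': [0/1 + 1/10*9/10, 0/1 + 1/10*1/1) = [9/100, 1/10)
  emit 'a', narrow to [1/100, 3/100)
Step 3: interval [1/100, 3/100), width = 3/100 - 1/100 = 1/50
  'b': [1/100 + 1/50*0/1, 1/100 + 1/50*1/10) = [1/100, 3/250) <- contains code 11/1000
  'a': [1/100 + 1/50*1/10, 1/100 + 1/50*3/10) = [3/250, 2/125)
  'c': [1/100 + 1/50*3/10, 1/100 + 1/50*9/10) = [2/125, 7/250)
  'f': [1/100 + 1/50*9/10, 1/100 + 1/50*1/1) = [7/250, 3/100)
  emit 'b', narrow to [1/100, 3/250)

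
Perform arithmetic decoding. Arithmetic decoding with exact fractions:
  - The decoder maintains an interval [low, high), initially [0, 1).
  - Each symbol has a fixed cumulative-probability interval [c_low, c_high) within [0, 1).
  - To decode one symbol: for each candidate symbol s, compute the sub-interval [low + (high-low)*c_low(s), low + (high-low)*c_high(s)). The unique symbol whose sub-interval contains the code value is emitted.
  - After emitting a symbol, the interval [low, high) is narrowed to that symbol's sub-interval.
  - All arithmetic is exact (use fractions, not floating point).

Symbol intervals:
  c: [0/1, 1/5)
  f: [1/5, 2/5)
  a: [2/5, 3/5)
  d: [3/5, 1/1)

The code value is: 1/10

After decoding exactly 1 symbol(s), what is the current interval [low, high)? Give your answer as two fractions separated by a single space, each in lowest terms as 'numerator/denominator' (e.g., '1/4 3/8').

Step 1: interval [0/1, 1/1), width = 1/1 - 0/1 = 1/1
  'c': [0/1 + 1/1*0/1, 0/1 + 1/1*1/5) = [0/1, 1/5) <- contains code 1/10
  'f': [0/1 + 1/1*1/5, 0/1 + 1/1*2/5) = [1/5, 2/5)
  'a': [0/1 + 1/1*2/5, 0/1 + 1/1*3/5) = [2/5, 3/5)
  'd': [0/1 + 1/1*3/5, 0/1 + 1/1*1/1) = [3/5, 1/1)
  emit 'c', narrow to [0/1, 1/5)

Answer: 0/1 1/5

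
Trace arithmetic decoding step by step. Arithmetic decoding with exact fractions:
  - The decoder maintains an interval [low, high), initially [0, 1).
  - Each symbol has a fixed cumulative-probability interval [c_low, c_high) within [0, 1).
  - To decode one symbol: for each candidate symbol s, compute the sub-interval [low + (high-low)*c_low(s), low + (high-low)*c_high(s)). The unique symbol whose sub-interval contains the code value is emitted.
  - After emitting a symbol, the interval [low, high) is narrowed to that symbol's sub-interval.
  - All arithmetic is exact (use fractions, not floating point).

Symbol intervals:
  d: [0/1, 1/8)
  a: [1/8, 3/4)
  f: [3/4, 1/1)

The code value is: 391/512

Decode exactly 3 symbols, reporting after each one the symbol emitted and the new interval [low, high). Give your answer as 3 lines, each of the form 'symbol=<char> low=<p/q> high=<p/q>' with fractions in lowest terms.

Answer: symbol=f low=3/4 high=1/1
symbol=d low=3/4 high=25/32
symbol=a low=193/256 high=99/128

Derivation:
Step 1: interval [0/1, 1/1), width = 1/1 - 0/1 = 1/1
  'd': [0/1 + 1/1*0/1, 0/1 + 1/1*1/8) = [0/1, 1/8)
  'a': [0/1 + 1/1*1/8, 0/1 + 1/1*3/4) = [1/8, 3/4)
  'f': [0/1 + 1/1*3/4, 0/1 + 1/1*1/1) = [3/4, 1/1) <- contains code 391/512
  emit 'f', narrow to [3/4, 1/1)
Step 2: interval [3/4, 1/1), width = 1/1 - 3/4 = 1/4
  'd': [3/4 + 1/4*0/1, 3/4 + 1/4*1/8) = [3/4, 25/32) <- contains code 391/512
  'a': [3/4 + 1/4*1/8, 3/4 + 1/4*3/4) = [25/32, 15/16)
  'f': [3/4 + 1/4*3/4, 3/4 + 1/4*1/1) = [15/16, 1/1)
  emit 'd', narrow to [3/4, 25/32)
Step 3: interval [3/4, 25/32), width = 25/32 - 3/4 = 1/32
  'd': [3/4 + 1/32*0/1, 3/4 + 1/32*1/8) = [3/4, 193/256)
  'a': [3/4 + 1/32*1/8, 3/4 + 1/32*3/4) = [193/256, 99/128) <- contains code 391/512
  'f': [3/4 + 1/32*3/4, 3/4 + 1/32*1/1) = [99/128, 25/32)
  emit 'a', narrow to [193/256, 99/128)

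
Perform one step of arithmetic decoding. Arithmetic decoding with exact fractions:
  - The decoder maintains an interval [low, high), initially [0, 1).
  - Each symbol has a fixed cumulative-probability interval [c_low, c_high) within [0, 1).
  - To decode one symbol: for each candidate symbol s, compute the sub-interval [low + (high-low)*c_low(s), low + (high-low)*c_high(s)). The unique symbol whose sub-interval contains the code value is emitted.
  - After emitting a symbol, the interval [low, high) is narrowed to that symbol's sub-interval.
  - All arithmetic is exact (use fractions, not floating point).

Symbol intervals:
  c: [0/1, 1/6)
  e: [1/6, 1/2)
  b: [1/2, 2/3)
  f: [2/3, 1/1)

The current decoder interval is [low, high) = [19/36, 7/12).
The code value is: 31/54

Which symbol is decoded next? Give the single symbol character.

Interval width = high − low = 7/12 − 19/36 = 1/18
Scaled code = (code − low) / width = (31/54 − 19/36) / 1/18 = 5/6
  c: [0/1, 1/6) 
  e: [1/6, 1/2) 
  b: [1/2, 2/3) 
  f: [2/3, 1/1) ← scaled code falls here ✓

Answer: f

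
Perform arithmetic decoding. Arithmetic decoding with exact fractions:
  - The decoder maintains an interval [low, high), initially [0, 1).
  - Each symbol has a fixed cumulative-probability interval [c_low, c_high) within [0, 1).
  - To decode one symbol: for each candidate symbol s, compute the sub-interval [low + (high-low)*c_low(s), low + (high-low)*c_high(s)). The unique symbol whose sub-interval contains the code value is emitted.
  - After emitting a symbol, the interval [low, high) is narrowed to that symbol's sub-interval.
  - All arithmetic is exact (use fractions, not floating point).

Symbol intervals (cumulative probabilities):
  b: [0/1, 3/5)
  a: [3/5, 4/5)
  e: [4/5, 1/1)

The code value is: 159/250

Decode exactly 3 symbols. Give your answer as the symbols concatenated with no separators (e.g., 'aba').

Answer: abb

Derivation:
Step 1: interval [0/1, 1/1), width = 1/1 - 0/1 = 1/1
  'b': [0/1 + 1/1*0/1, 0/1 + 1/1*3/5) = [0/1, 3/5)
  'a': [0/1 + 1/1*3/5, 0/1 + 1/1*4/5) = [3/5, 4/5) <- contains code 159/250
  'e': [0/1 + 1/1*4/5, 0/1 + 1/1*1/1) = [4/5, 1/1)
  emit 'a', narrow to [3/5, 4/5)
Step 2: interval [3/5, 4/5), width = 4/5 - 3/5 = 1/5
  'b': [3/5 + 1/5*0/1, 3/5 + 1/5*3/5) = [3/5, 18/25) <- contains code 159/250
  'a': [3/5 + 1/5*3/5, 3/5 + 1/5*4/5) = [18/25, 19/25)
  'e': [3/5 + 1/5*4/5, 3/5 + 1/5*1/1) = [19/25, 4/5)
  emit 'b', narrow to [3/5, 18/25)
Step 3: interval [3/5, 18/25), width = 18/25 - 3/5 = 3/25
  'b': [3/5 + 3/25*0/1, 3/5 + 3/25*3/5) = [3/5, 84/125) <- contains code 159/250
  'a': [3/5 + 3/25*3/5, 3/5 + 3/25*4/5) = [84/125, 87/125)
  'e': [3/5 + 3/25*4/5, 3/5 + 3/25*1/1) = [87/125, 18/25)
  emit 'b', narrow to [3/5, 84/125)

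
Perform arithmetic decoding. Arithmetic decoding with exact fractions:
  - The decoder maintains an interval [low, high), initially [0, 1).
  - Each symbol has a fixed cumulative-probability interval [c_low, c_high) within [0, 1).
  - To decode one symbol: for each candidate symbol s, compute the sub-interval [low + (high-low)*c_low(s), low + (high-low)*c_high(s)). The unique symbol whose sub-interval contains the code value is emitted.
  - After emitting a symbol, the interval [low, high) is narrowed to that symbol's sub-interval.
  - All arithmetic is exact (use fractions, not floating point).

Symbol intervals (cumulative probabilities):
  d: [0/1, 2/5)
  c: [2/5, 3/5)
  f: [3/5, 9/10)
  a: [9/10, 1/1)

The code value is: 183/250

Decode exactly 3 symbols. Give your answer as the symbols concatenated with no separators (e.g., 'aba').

Step 1: interval [0/1, 1/1), width = 1/1 - 0/1 = 1/1
  'd': [0/1 + 1/1*0/1, 0/1 + 1/1*2/5) = [0/1, 2/5)
  'c': [0/1 + 1/1*2/5, 0/1 + 1/1*3/5) = [2/5, 3/5)
  'f': [0/1 + 1/1*3/5, 0/1 + 1/1*9/10) = [3/5, 9/10) <- contains code 183/250
  'a': [0/1 + 1/1*9/10, 0/1 + 1/1*1/1) = [9/10, 1/1)
  emit 'f', narrow to [3/5, 9/10)
Step 2: interval [3/5, 9/10), width = 9/10 - 3/5 = 3/10
  'd': [3/5 + 3/10*0/1, 3/5 + 3/10*2/5) = [3/5, 18/25)
  'c': [3/5 + 3/10*2/5, 3/5 + 3/10*3/5) = [18/25, 39/50) <- contains code 183/250
  'f': [3/5 + 3/10*3/5, 3/5 + 3/10*9/10) = [39/50, 87/100)
  'a': [3/5 + 3/10*9/10, 3/5 + 3/10*1/1) = [87/100, 9/10)
  emit 'c', narrow to [18/25, 39/50)
Step 3: interval [18/25, 39/50), width = 39/50 - 18/25 = 3/50
  'd': [18/25 + 3/50*0/1, 18/25 + 3/50*2/5) = [18/25, 93/125) <- contains code 183/250
  'c': [18/25 + 3/50*2/5, 18/25 + 3/50*3/5) = [93/125, 189/250)
  'f': [18/25 + 3/50*3/5, 18/25 + 3/50*9/10) = [189/250, 387/500)
  'a': [18/25 + 3/50*9/10, 18/25 + 3/50*1/1) = [387/500, 39/50)
  emit 'd', narrow to [18/25, 93/125)

Answer: fcd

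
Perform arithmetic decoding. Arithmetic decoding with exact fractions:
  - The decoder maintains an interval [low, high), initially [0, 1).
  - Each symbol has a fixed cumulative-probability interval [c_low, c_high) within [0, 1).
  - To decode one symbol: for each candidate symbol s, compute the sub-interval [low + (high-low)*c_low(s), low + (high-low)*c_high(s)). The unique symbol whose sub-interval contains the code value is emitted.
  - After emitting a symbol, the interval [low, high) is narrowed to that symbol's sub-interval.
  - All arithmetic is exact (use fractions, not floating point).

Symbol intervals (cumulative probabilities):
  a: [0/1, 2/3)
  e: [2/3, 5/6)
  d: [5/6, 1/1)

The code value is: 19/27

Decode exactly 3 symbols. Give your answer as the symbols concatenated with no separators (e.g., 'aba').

Step 1: interval [0/1, 1/1), width = 1/1 - 0/1 = 1/1
  'a': [0/1 + 1/1*0/1, 0/1 + 1/1*2/3) = [0/1, 2/3)
  'e': [0/1 + 1/1*2/3, 0/1 + 1/1*5/6) = [2/3, 5/6) <- contains code 19/27
  'd': [0/1 + 1/1*5/6, 0/1 + 1/1*1/1) = [5/6, 1/1)
  emit 'e', narrow to [2/3, 5/6)
Step 2: interval [2/3, 5/6), width = 5/6 - 2/3 = 1/6
  'a': [2/3 + 1/6*0/1, 2/3 + 1/6*2/3) = [2/3, 7/9) <- contains code 19/27
  'e': [2/3 + 1/6*2/3, 2/3 + 1/6*5/6) = [7/9, 29/36)
  'd': [2/3 + 1/6*5/6, 2/3 + 1/6*1/1) = [29/36, 5/6)
  emit 'a', narrow to [2/3, 7/9)
Step 3: interval [2/3, 7/9), width = 7/9 - 2/3 = 1/9
  'a': [2/3 + 1/9*0/1, 2/3 + 1/9*2/3) = [2/3, 20/27) <- contains code 19/27
  'e': [2/3 + 1/9*2/3, 2/3 + 1/9*5/6) = [20/27, 41/54)
  'd': [2/3 + 1/9*5/6, 2/3 + 1/9*1/1) = [41/54, 7/9)
  emit 'a', narrow to [2/3, 20/27)

Answer: eaa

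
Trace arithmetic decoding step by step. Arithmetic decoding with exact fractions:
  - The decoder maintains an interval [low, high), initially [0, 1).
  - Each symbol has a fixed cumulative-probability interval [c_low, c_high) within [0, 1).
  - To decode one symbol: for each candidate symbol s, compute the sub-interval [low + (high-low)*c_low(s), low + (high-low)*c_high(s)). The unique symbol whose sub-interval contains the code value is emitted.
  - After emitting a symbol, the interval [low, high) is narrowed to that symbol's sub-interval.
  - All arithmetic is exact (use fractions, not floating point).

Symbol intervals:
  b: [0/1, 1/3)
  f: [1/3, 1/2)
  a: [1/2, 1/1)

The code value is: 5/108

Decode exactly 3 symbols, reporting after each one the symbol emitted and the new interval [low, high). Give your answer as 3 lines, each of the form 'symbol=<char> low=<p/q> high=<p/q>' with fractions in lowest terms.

Answer: symbol=b low=0/1 high=1/3
symbol=b low=0/1 high=1/9
symbol=f low=1/27 high=1/18

Derivation:
Step 1: interval [0/1, 1/1), width = 1/1 - 0/1 = 1/1
  'b': [0/1 + 1/1*0/1, 0/1 + 1/1*1/3) = [0/1, 1/3) <- contains code 5/108
  'f': [0/1 + 1/1*1/3, 0/1 + 1/1*1/2) = [1/3, 1/2)
  'a': [0/1 + 1/1*1/2, 0/1 + 1/1*1/1) = [1/2, 1/1)
  emit 'b', narrow to [0/1, 1/3)
Step 2: interval [0/1, 1/3), width = 1/3 - 0/1 = 1/3
  'b': [0/1 + 1/3*0/1, 0/1 + 1/3*1/3) = [0/1, 1/9) <- contains code 5/108
  'f': [0/1 + 1/3*1/3, 0/1 + 1/3*1/2) = [1/9, 1/6)
  'a': [0/1 + 1/3*1/2, 0/1 + 1/3*1/1) = [1/6, 1/3)
  emit 'b', narrow to [0/1, 1/9)
Step 3: interval [0/1, 1/9), width = 1/9 - 0/1 = 1/9
  'b': [0/1 + 1/9*0/1, 0/1 + 1/9*1/3) = [0/1, 1/27)
  'f': [0/1 + 1/9*1/3, 0/1 + 1/9*1/2) = [1/27, 1/18) <- contains code 5/108
  'a': [0/1 + 1/9*1/2, 0/1 + 1/9*1/1) = [1/18, 1/9)
  emit 'f', narrow to [1/27, 1/18)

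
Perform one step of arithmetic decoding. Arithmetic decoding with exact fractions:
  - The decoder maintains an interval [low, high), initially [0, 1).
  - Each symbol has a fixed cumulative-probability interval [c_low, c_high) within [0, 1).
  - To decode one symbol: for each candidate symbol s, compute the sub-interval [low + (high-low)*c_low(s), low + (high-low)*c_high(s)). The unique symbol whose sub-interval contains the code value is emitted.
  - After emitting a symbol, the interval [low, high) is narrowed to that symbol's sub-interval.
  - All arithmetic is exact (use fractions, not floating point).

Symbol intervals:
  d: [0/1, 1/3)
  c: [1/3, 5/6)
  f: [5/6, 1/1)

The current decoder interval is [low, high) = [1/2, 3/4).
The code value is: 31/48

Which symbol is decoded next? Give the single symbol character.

Interval width = high − low = 3/4 − 1/2 = 1/4
Scaled code = (code − low) / width = (31/48 − 1/2) / 1/4 = 7/12
  d: [0/1, 1/3) 
  c: [1/3, 5/6) ← scaled code falls here ✓
  f: [5/6, 1/1) 

Answer: c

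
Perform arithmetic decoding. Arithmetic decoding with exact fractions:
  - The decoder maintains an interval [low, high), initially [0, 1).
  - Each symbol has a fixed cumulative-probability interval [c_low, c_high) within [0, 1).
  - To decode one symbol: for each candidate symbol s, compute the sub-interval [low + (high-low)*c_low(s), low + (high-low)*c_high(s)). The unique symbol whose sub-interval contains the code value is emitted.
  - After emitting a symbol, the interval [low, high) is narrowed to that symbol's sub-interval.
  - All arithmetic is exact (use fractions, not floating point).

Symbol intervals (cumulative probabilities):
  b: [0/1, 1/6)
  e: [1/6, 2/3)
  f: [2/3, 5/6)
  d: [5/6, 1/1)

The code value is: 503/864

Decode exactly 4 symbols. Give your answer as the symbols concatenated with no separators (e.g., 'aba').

Step 1: interval [0/1, 1/1), width = 1/1 - 0/1 = 1/1
  'b': [0/1 + 1/1*0/1, 0/1 + 1/1*1/6) = [0/1, 1/6)
  'e': [0/1 + 1/1*1/6, 0/1 + 1/1*2/3) = [1/6, 2/3) <- contains code 503/864
  'f': [0/1 + 1/1*2/3, 0/1 + 1/1*5/6) = [2/3, 5/6)
  'd': [0/1 + 1/1*5/6, 0/1 + 1/1*1/1) = [5/6, 1/1)
  emit 'e', narrow to [1/6, 2/3)
Step 2: interval [1/6, 2/3), width = 2/3 - 1/6 = 1/2
  'b': [1/6 + 1/2*0/1, 1/6 + 1/2*1/6) = [1/6, 1/4)
  'e': [1/6 + 1/2*1/6, 1/6 + 1/2*2/3) = [1/4, 1/2)
  'f': [1/6 + 1/2*2/3, 1/6 + 1/2*5/6) = [1/2, 7/12) <- contains code 503/864
  'd': [1/6 + 1/2*5/6, 1/6 + 1/2*1/1) = [7/12, 2/3)
  emit 'f', narrow to [1/2, 7/12)
Step 3: interval [1/2, 7/12), width = 7/12 - 1/2 = 1/12
  'b': [1/2 + 1/12*0/1, 1/2 + 1/12*1/6) = [1/2, 37/72)
  'e': [1/2 + 1/12*1/6, 1/2 + 1/12*2/3) = [37/72, 5/9)
  'f': [1/2 + 1/12*2/3, 1/2 + 1/12*5/6) = [5/9, 41/72)
  'd': [1/2 + 1/12*5/6, 1/2 + 1/12*1/1) = [41/72, 7/12) <- contains code 503/864
  emit 'd', narrow to [41/72, 7/12)
Step 4: interval [41/72, 7/12), width = 7/12 - 41/72 = 1/72
  'b': [41/72 + 1/72*0/1, 41/72 + 1/72*1/6) = [41/72, 247/432)
  'e': [41/72 + 1/72*1/6, 41/72 + 1/72*2/3) = [247/432, 125/216)
  'f': [41/72 + 1/72*2/3, 41/72 + 1/72*5/6) = [125/216, 251/432)
  'd': [41/72 + 1/72*5/6, 41/72 + 1/72*1/1) = [251/432, 7/12) <- contains code 503/864
  emit 'd', narrow to [251/432, 7/12)

Answer: efdd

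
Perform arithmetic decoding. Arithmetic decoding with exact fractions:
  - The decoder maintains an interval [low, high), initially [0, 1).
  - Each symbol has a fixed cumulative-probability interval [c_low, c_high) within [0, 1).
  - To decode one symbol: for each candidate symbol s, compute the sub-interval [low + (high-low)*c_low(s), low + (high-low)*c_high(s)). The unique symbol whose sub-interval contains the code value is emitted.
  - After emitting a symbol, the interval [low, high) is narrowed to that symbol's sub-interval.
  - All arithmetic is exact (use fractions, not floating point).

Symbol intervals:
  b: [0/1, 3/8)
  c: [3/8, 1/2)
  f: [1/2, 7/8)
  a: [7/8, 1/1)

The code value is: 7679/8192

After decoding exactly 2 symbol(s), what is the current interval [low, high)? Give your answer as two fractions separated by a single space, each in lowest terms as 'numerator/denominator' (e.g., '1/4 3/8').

Step 1: interval [0/1, 1/1), width = 1/1 - 0/1 = 1/1
  'b': [0/1 + 1/1*0/1, 0/1 + 1/1*3/8) = [0/1, 3/8)
  'c': [0/1 + 1/1*3/8, 0/1 + 1/1*1/2) = [3/8, 1/2)
  'f': [0/1 + 1/1*1/2, 0/1 + 1/1*7/8) = [1/2, 7/8)
  'a': [0/1 + 1/1*7/8, 0/1 + 1/1*1/1) = [7/8, 1/1) <- contains code 7679/8192
  emit 'a', narrow to [7/8, 1/1)
Step 2: interval [7/8, 1/1), width = 1/1 - 7/8 = 1/8
  'b': [7/8 + 1/8*0/1, 7/8 + 1/8*3/8) = [7/8, 59/64)
  'c': [7/8 + 1/8*3/8, 7/8 + 1/8*1/2) = [59/64, 15/16) <- contains code 7679/8192
  'f': [7/8 + 1/8*1/2, 7/8 + 1/8*7/8) = [15/16, 63/64)
  'a': [7/8 + 1/8*7/8, 7/8 + 1/8*1/1) = [63/64, 1/1)
  emit 'c', narrow to [59/64, 15/16)

Answer: 59/64 15/16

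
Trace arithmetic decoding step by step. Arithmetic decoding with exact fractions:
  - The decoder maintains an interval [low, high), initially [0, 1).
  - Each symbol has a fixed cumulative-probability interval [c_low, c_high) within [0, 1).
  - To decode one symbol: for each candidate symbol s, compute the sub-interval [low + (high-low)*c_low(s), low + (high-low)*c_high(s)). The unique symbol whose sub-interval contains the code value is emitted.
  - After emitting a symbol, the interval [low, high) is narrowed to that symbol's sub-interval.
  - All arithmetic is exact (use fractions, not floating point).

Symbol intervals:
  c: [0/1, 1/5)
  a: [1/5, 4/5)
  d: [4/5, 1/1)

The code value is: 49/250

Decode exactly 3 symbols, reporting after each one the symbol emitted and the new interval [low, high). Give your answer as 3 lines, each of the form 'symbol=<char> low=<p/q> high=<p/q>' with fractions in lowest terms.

Step 1: interval [0/1, 1/1), width = 1/1 - 0/1 = 1/1
  'c': [0/1 + 1/1*0/1, 0/1 + 1/1*1/5) = [0/1, 1/5) <- contains code 49/250
  'a': [0/1 + 1/1*1/5, 0/1 + 1/1*4/5) = [1/5, 4/5)
  'd': [0/1 + 1/1*4/5, 0/1 + 1/1*1/1) = [4/5, 1/1)
  emit 'c', narrow to [0/1, 1/5)
Step 2: interval [0/1, 1/5), width = 1/5 - 0/1 = 1/5
  'c': [0/1 + 1/5*0/1, 0/1 + 1/5*1/5) = [0/1, 1/25)
  'a': [0/1 + 1/5*1/5, 0/1 + 1/5*4/5) = [1/25, 4/25)
  'd': [0/1 + 1/5*4/5, 0/1 + 1/5*1/1) = [4/25, 1/5) <- contains code 49/250
  emit 'd', narrow to [4/25, 1/5)
Step 3: interval [4/25, 1/5), width = 1/5 - 4/25 = 1/25
  'c': [4/25 + 1/25*0/1, 4/25 + 1/25*1/5) = [4/25, 21/125)
  'a': [4/25 + 1/25*1/5, 4/25 + 1/25*4/5) = [21/125, 24/125)
  'd': [4/25 + 1/25*4/5, 4/25 + 1/25*1/1) = [24/125, 1/5) <- contains code 49/250
  emit 'd', narrow to [24/125, 1/5)

Answer: symbol=c low=0/1 high=1/5
symbol=d low=4/25 high=1/5
symbol=d low=24/125 high=1/5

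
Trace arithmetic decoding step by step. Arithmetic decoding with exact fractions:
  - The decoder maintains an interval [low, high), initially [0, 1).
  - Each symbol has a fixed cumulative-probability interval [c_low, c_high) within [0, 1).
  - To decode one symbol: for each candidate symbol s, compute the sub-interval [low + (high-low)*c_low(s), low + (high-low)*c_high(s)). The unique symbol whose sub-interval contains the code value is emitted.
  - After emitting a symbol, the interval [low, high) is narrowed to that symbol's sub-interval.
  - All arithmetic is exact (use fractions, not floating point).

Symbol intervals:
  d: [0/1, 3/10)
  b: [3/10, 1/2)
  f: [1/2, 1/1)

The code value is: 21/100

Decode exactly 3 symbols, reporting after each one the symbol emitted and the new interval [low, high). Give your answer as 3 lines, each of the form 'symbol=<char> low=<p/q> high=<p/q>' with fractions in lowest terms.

Step 1: interval [0/1, 1/1), width = 1/1 - 0/1 = 1/1
  'd': [0/1 + 1/1*0/1, 0/1 + 1/1*3/10) = [0/1, 3/10) <- contains code 21/100
  'b': [0/1 + 1/1*3/10, 0/1 + 1/1*1/2) = [3/10, 1/2)
  'f': [0/1 + 1/1*1/2, 0/1 + 1/1*1/1) = [1/2, 1/1)
  emit 'd', narrow to [0/1, 3/10)
Step 2: interval [0/1, 3/10), width = 3/10 - 0/1 = 3/10
  'd': [0/1 + 3/10*0/1, 0/1 + 3/10*3/10) = [0/1, 9/100)
  'b': [0/1 + 3/10*3/10, 0/1 + 3/10*1/2) = [9/100, 3/20)
  'f': [0/1 + 3/10*1/2, 0/1 + 3/10*1/1) = [3/20, 3/10) <- contains code 21/100
  emit 'f', narrow to [3/20, 3/10)
Step 3: interval [3/20, 3/10), width = 3/10 - 3/20 = 3/20
  'd': [3/20 + 3/20*0/1, 3/20 + 3/20*3/10) = [3/20, 39/200)
  'b': [3/20 + 3/20*3/10, 3/20 + 3/20*1/2) = [39/200, 9/40) <- contains code 21/100
  'f': [3/20 + 3/20*1/2, 3/20 + 3/20*1/1) = [9/40, 3/10)
  emit 'b', narrow to [39/200, 9/40)

Answer: symbol=d low=0/1 high=3/10
symbol=f low=3/20 high=3/10
symbol=b low=39/200 high=9/40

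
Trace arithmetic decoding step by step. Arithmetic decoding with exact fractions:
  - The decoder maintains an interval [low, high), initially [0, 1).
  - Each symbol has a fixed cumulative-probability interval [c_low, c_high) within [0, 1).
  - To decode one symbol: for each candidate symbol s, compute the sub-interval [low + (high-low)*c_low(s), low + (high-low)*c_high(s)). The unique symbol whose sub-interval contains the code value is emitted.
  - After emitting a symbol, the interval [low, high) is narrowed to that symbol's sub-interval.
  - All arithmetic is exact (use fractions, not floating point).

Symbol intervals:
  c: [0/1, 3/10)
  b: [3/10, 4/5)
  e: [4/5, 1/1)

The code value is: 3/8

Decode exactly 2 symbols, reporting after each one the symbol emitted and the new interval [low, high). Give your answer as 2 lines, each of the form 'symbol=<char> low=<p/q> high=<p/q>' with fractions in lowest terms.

Step 1: interval [0/1, 1/1), width = 1/1 - 0/1 = 1/1
  'c': [0/1 + 1/1*0/1, 0/1 + 1/1*3/10) = [0/1, 3/10)
  'b': [0/1 + 1/1*3/10, 0/1 + 1/1*4/5) = [3/10, 4/5) <- contains code 3/8
  'e': [0/1 + 1/1*4/5, 0/1 + 1/1*1/1) = [4/5, 1/1)
  emit 'b', narrow to [3/10, 4/5)
Step 2: interval [3/10, 4/5), width = 4/5 - 3/10 = 1/2
  'c': [3/10 + 1/2*0/1, 3/10 + 1/2*3/10) = [3/10, 9/20) <- contains code 3/8
  'b': [3/10 + 1/2*3/10, 3/10 + 1/2*4/5) = [9/20, 7/10)
  'e': [3/10 + 1/2*4/5, 3/10 + 1/2*1/1) = [7/10, 4/5)
  emit 'c', narrow to [3/10, 9/20)

Answer: symbol=b low=3/10 high=4/5
symbol=c low=3/10 high=9/20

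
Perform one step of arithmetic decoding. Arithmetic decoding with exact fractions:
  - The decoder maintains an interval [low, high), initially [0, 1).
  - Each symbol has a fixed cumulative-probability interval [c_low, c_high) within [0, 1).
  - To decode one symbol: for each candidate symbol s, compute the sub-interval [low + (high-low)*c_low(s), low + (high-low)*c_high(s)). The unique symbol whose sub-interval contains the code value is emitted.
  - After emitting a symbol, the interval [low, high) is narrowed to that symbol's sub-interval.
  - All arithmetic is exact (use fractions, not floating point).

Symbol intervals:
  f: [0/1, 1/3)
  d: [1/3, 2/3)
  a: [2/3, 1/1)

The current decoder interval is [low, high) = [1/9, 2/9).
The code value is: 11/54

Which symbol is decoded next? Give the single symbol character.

Answer: a

Derivation:
Interval width = high − low = 2/9 − 1/9 = 1/9
Scaled code = (code − low) / width = (11/54 − 1/9) / 1/9 = 5/6
  f: [0/1, 1/3) 
  d: [1/3, 2/3) 
  a: [2/3, 1/1) ← scaled code falls here ✓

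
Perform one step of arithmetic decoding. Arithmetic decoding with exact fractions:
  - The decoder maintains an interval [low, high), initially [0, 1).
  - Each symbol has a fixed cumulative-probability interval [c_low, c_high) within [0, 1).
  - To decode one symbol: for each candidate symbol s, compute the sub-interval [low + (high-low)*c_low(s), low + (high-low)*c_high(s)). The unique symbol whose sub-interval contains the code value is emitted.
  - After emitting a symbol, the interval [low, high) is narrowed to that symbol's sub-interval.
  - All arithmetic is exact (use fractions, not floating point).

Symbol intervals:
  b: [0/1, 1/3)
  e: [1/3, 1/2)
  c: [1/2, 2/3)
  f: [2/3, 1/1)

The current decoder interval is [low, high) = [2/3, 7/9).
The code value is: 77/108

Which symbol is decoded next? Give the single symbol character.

Answer: e

Derivation:
Interval width = high − low = 7/9 − 2/3 = 1/9
Scaled code = (code − low) / width = (77/108 − 2/3) / 1/9 = 5/12
  b: [0/1, 1/3) 
  e: [1/3, 1/2) ← scaled code falls here ✓
  c: [1/2, 2/3) 
  f: [2/3, 1/1) 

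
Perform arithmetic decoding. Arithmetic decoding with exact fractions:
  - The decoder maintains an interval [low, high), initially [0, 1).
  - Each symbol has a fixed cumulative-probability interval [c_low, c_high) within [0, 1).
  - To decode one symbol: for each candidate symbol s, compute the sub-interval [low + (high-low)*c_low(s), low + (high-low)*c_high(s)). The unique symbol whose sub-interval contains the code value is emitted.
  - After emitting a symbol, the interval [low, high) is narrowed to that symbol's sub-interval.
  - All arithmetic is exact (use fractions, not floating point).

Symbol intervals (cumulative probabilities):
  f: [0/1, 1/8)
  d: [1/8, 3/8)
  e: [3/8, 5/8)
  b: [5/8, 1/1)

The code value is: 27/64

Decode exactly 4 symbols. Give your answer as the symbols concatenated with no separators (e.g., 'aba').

Step 1: interval [0/1, 1/1), width = 1/1 - 0/1 = 1/1
  'f': [0/1 + 1/1*0/1, 0/1 + 1/1*1/8) = [0/1, 1/8)
  'd': [0/1 + 1/1*1/8, 0/1 + 1/1*3/8) = [1/8, 3/8)
  'e': [0/1 + 1/1*3/8, 0/1 + 1/1*5/8) = [3/8, 5/8) <- contains code 27/64
  'b': [0/1 + 1/1*5/8, 0/1 + 1/1*1/1) = [5/8, 1/1)
  emit 'e', narrow to [3/8, 5/8)
Step 2: interval [3/8, 5/8), width = 5/8 - 3/8 = 1/4
  'f': [3/8 + 1/4*0/1, 3/8 + 1/4*1/8) = [3/8, 13/32)
  'd': [3/8 + 1/4*1/8, 3/8 + 1/4*3/8) = [13/32, 15/32) <- contains code 27/64
  'e': [3/8 + 1/4*3/8, 3/8 + 1/4*5/8) = [15/32, 17/32)
  'b': [3/8 + 1/4*5/8, 3/8 + 1/4*1/1) = [17/32, 5/8)
  emit 'd', narrow to [13/32, 15/32)
Step 3: interval [13/32, 15/32), width = 15/32 - 13/32 = 1/16
  'f': [13/32 + 1/16*0/1, 13/32 + 1/16*1/8) = [13/32, 53/128)
  'd': [13/32 + 1/16*1/8, 13/32 + 1/16*3/8) = [53/128, 55/128) <- contains code 27/64
  'e': [13/32 + 1/16*3/8, 13/32 + 1/16*5/8) = [55/128, 57/128)
  'b': [13/32 + 1/16*5/8, 13/32 + 1/16*1/1) = [57/128, 15/32)
  emit 'd', narrow to [53/128, 55/128)
Step 4: interval [53/128, 55/128), width = 55/128 - 53/128 = 1/64
  'f': [53/128 + 1/64*0/1, 53/128 + 1/64*1/8) = [53/128, 213/512)
  'd': [53/128 + 1/64*1/8, 53/128 + 1/64*3/8) = [213/512, 215/512)
  'e': [53/128 + 1/64*3/8, 53/128 + 1/64*5/8) = [215/512, 217/512) <- contains code 27/64
  'b': [53/128 + 1/64*5/8, 53/128 + 1/64*1/1) = [217/512, 55/128)
  emit 'e', narrow to [215/512, 217/512)

Answer: edde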